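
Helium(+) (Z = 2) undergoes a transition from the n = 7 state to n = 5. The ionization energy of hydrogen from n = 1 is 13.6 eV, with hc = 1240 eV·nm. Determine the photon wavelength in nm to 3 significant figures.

For Z = 2 the level energies scale as Z², so the effective Rydberg energy is 13.6 × 4 = 54.40 eV.
ΔE = 54.40 × (1/5² − 1/7²) = 54.40 × 0.01959 = 1.066 eV.
λ = hc/ΔE = 1240 / 1.066 = 1160 nm.

1160 nm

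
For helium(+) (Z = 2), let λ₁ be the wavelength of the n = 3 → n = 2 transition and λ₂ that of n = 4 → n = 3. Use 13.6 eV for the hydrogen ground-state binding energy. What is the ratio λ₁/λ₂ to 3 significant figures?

0.350

λ ∝ 1/ΔE ∝ 1/(1/n_f² − 1/n_i²), and the Z² and hc factors cancel in the ratio.
λ₁/λ₂ = (1/3² − 1/4²)/(1/2² − 1/3²) = 0.04861/0.1389 = 0.350.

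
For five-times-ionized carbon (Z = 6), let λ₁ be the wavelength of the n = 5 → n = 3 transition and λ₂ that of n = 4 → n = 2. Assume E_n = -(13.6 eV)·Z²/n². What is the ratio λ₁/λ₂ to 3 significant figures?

λ ∝ 1/ΔE ∝ 1/(1/n_f² − 1/n_i²), and the Z² and hc factors cancel in the ratio.
λ₁/λ₂ = (1/2² − 1/4²)/(1/3² − 1/5²) = 0.1875/0.07111 = 2.64.

2.64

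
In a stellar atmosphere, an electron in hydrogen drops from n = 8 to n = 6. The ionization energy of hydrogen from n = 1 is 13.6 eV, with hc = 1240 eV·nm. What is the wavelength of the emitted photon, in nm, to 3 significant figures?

ΔE = 13.60 × (1/6² − 1/8²) = 13.60 × 0.01215 = 0.1653 eV.
λ = hc/ΔE = 1240 / 0.1653 = 7500 nm.

7500 nm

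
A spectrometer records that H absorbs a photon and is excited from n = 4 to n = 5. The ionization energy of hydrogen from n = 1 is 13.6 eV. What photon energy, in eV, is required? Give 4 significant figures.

0.3060 eV

E_5 = −13.60/25 = −0.5440 eV and E_4 = −13.60/16 = −0.8500 eV.
The photon energy is |E_5 − E_4| = 0.3060 eV.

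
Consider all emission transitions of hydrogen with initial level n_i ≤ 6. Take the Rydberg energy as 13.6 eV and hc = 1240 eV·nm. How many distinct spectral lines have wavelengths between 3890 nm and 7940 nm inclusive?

Enumerate all n_i → n_f pairs with 1 ≤ n_f < n_i ≤ 6 and compute λ = 1240 / [13.6·1·(1/n_f² − 1/n_i²)].
Lines falling in [3890, 7940] nm: 5→4 (4052 nm), 6→5 (7460 nm).

2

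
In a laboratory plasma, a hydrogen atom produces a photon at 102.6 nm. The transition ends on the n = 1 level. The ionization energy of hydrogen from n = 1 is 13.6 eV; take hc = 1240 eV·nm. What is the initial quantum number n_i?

n_i = 3

The photon energy is ΔE = hc/λ = 1240 / 102.6 = 12.09 eV.
With Z = 1, ΔE = 13.60 × (1/n_f² − 1/n_i²), so 1/n_f² − 1/n_i² = 0.8887.
With n_f = 1: 1/n_i² = 1/1 − 0.8887 = 0.1113, so n_i ≈ 3.00.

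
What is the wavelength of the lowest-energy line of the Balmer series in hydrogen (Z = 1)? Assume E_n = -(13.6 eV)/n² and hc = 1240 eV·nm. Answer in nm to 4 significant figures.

656.5 nm

The Balmer series terminates on n_f = 2; the first line has n_i = 2+1 = 3.
ΔE = 13.60 × (1/2² − 1/3²) = 1.889 eV.
λ = 1240 / 1.889 = 656.5 nm.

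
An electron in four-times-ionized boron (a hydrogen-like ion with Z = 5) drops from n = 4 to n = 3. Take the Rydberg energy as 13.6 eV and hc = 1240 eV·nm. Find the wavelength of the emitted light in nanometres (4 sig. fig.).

For Z = 5 the level energies scale as Z², so the effective Rydberg energy is 13.6 × 25 = 340.0 eV.
ΔE = 340.0 × (1/3² − 1/4²) = 340.0 × 0.04861 = 16.53 eV.
λ = hc/ΔE = 1240 / 16.53 = 75.03 nm.

75.03 nm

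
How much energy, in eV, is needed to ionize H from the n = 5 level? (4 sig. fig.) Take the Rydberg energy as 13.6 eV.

E_5 = −13.60/25 = −0.5440 eV, so ionization (to E = 0) requires 0.5440 eV.

0.5440 eV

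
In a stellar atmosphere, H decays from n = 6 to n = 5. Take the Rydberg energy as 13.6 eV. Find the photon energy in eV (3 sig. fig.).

0.166 eV

E_6 = −13.60/36 = −0.3778 eV and E_5 = −13.60/25 = −0.5440 eV.
The photon energy is |E_6 − E_5| = 0.166 eV.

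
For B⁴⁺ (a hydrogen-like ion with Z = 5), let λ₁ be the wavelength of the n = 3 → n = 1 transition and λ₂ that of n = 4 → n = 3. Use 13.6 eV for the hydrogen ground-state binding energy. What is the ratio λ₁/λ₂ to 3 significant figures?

0.0547

λ ∝ 1/ΔE ∝ 1/(1/n_f² − 1/n_i²), and the Z² and hc factors cancel in the ratio.
λ₁/λ₂ = (1/3² − 1/4²)/(1/1² − 1/3²) = 0.04861/0.8889 = 0.0547.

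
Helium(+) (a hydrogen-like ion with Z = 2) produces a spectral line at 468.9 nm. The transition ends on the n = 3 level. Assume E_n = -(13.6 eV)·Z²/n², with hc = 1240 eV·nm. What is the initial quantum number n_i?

n_i = 4

The photon energy is ΔE = hc/λ = 1240 / 468.9 = 2.644 eV.
With Z = 2, ΔE = 54.40 × (1/n_f² − 1/n_i²), so 1/n_f² − 1/n_i² = 0.04861.
With n_f = 3: 1/n_i² = 1/9 − 0.04861 = 0.06250, so n_i ≈ 4.00.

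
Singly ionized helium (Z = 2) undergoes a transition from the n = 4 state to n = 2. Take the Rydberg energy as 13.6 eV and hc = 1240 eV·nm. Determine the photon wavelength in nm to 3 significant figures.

For Z = 2 the level energies scale as Z², so the effective Rydberg energy is 13.6 × 4 = 54.40 eV.
ΔE = 54.40 × (1/2² − 1/4²) = 54.40 × 0.1875 = 10.20 eV.
λ = hc/ΔE = 1240 / 10.20 = 122 nm.

122 nm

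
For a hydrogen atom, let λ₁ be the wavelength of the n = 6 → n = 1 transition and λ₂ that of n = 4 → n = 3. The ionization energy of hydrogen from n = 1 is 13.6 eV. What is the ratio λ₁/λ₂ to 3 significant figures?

λ ∝ 1/ΔE ∝ 1/(1/n_f² − 1/n_i²), and the Z² and hc factors cancel in the ratio.
λ₁/λ₂ = (1/3² − 1/4²)/(1/1² − 1/6²) = 0.04861/0.9722 = 0.0500.

0.0500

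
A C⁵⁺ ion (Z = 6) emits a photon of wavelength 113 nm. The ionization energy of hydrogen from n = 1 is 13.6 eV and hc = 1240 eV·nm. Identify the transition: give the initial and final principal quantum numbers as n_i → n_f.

The photon energy is ΔE = hc/λ = 1240 / 113 = 10.97 eV.
With Z = 6, ΔE = 489.6 × (1/n_f² − 1/n_i²), so 1/n_f² − 1/n_i² = 0.02241.
Trying n_f = 4 gives 1/n_i² = 0.04009, i.e. n_i ≈ 5; this pair matches.

n_i = 5, n_f = 4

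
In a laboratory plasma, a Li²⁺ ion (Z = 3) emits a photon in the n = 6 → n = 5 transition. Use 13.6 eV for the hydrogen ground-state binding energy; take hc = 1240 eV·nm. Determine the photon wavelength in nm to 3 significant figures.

829 nm

For Z = 3 the level energies scale as Z², so the effective Rydberg energy is 13.6 × 9 = 122.4 eV.
ΔE = 122.4 × (1/5² − 1/6²) = 122.4 × 0.01222 = 1.496 eV.
λ = hc/ΔE = 1240 / 1.496 = 829 nm.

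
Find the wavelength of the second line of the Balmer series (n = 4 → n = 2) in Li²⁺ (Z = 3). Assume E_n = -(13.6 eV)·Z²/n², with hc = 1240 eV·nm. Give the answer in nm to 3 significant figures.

The Balmer series terminates on n_f = 2; the second line has n_i = 2+2 = 4.
ΔE = 122.4 × (1/2² − 1/4²) = 22.95 eV.
λ = 1240 / 22.95 = 54.0 nm.

54.0 nm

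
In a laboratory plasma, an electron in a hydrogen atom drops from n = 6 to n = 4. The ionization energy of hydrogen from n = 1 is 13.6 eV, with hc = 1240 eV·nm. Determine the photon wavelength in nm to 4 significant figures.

ΔE = 13.60 × (1/4² − 1/6²) = 13.60 × 0.03472 = 0.4722 eV.
λ = hc/ΔE = 1240 / 0.4722 = 2626 nm.

2626 nm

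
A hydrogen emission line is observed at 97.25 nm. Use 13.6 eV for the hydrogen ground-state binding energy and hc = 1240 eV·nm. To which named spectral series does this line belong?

ΔE = 1240/97.25 = 12.75 eV.
This matches 13.6 × (1/1² − 1/4²), so n_f = 1: the Lyman series.

Lyman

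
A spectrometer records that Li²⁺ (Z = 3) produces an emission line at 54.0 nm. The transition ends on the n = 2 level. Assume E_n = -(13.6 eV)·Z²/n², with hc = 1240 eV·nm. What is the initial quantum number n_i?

The photon energy is ΔE = hc/λ = 1240 / 54.0 = 22.96 eV.
With Z = 3, ΔE = 122.4 × (1/n_f² − 1/n_i²), so 1/n_f² − 1/n_i² = 0.1876.
With n_f = 2: 1/n_i² = 1/4 − 0.1876 = 0.06239, so n_i ≈ 4.00.

n_i = 4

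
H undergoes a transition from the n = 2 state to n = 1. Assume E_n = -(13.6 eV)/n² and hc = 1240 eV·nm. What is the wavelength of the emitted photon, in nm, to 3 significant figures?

122 nm

ΔE = 13.60 × (1/1² − 1/2²) = 13.60 × 0.7500 = 10.20 eV.
λ = hc/ΔE = 1240 / 10.20 = 122 nm.
This line belongs to the Lyman series.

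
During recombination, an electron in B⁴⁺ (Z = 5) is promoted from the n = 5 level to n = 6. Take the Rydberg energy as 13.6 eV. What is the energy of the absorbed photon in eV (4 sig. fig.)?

4.156 eV

The Bohr energies scale as Z², so for Z = 5: E_n = −340.0/n² eV.
E_6 = −340.0/36 = −9.444 eV and E_5 = −340.0/25 = −13.60 eV.
The photon energy is |E_6 − E_5| = 4.156 eV.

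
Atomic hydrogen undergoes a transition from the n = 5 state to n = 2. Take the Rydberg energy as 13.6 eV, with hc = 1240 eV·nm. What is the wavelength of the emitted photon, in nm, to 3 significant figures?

ΔE = 13.60 × (1/2² − 1/5²) = 13.60 × 0.2100 = 2.856 eV.
λ = hc/ΔE = 1240 / 2.856 = 434 nm.

434 nm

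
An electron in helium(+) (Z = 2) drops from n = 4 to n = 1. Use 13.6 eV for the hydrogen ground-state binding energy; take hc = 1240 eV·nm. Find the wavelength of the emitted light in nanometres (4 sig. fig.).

For Z = 2 the level energies scale as Z², so the effective Rydberg energy is 13.6 × 4 = 54.40 eV.
ΔE = 54.40 × (1/1² − 1/4²) = 54.40 × 0.9375 = 51.00 eV.
λ = hc/ΔE = 1240 / 51.00 = 24.31 nm.

24.31 nm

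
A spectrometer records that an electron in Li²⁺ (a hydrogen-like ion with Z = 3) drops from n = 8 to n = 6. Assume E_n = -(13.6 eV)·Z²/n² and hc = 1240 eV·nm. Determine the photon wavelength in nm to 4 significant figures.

833.6 nm

For Z = 3 the level energies scale as Z², so the effective Rydberg energy is 13.6 × 9 = 122.4 eV.
ΔE = 122.4 × (1/6² − 1/8²) = 122.4 × 0.01215 = 1.488 eV.
λ = hc/ΔE = 1240 / 1.488 = 833.6 nm.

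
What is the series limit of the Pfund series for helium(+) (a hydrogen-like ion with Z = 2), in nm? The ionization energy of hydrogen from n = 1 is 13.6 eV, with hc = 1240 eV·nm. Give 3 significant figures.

570 nm

The Pfund series has lower level n_f = 5; the series limit corresponds to n_i → ∞.
ΔE_max = 13.6 × 4 / 5² = 2.176 eV.
λ_min = 1240 / 2.176 = 570 nm.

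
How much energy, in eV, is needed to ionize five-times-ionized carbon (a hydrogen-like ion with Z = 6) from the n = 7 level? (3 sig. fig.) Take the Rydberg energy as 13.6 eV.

9.99 eV

E_n = −13.6 Z²/n² = −489.6/n² eV for Z = 6.
E_7 = −489.6/49 = −9.99 eV, so ionization (to E = 0) requires 9.99 eV.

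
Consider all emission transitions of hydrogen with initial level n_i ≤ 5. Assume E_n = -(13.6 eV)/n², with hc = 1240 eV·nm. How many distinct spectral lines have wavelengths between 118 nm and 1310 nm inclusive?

5

Enumerate all n_i → n_f pairs with 1 ≤ n_f < n_i ≤ 5 and compute λ = 1240 / [13.6·1·(1/n_f² − 1/n_i²)].
Lines falling in [118, 1310] nm: 2→1 (121.6 nm), 5→2 (434.2 nm), 4→2 (486.3 nm), 3→2 (656.5 nm), 5→3 (1282 nm).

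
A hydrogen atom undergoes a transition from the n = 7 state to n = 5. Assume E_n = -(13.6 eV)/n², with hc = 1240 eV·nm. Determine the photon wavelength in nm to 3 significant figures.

4650 nm

ΔE = 13.60 × (1/5² − 1/7²) = 13.60 × 0.01959 = 0.2664 eV.
λ = hc/ΔE = 1240 / 0.2664 = 4650 nm.
This line belongs to the Pfund series.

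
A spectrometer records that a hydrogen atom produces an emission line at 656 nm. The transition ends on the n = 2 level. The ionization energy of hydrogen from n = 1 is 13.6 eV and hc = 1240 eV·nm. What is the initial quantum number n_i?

The photon energy is ΔE = hc/λ = 1240 / 656 = 1.890 eV.
With Z = 1, ΔE = 13.60 × (1/n_f² − 1/n_i²), so 1/n_f² − 1/n_i² = 0.1390.
With n_f = 2: 1/n_i² = 1/4 − 0.1390 = 0.1110, so n_i ≈ 3.00.

n_i = 3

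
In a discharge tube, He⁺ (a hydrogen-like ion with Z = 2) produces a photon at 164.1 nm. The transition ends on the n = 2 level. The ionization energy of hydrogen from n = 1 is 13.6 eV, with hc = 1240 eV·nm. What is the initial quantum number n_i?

The photon energy is ΔE = hc/λ = 1240 / 164.1 = 7.556 eV.
With Z = 2, ΔE = 54.40 × (1/n_f² − 1/n_i²), so 1/n_f² − 1/n_i² = 0.1389.
With n_f = 2: 1/n_i² = 1/4 − 0.1389 = 0.1111, so n_i ≈ 3.00.

n_i = 3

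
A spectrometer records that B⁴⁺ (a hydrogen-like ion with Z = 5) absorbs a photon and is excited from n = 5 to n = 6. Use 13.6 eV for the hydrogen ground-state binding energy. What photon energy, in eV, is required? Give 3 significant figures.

4.16 eV

The Bohr energies scale as Z², so for Z = 5: E_n = −340.0/n² eV.
E_6 = −340.0/36 = −9.444 eV and E_5 = −340.0/25 = −13.60 eV.
The photon energy is |E_6 − E_5| = 4.16 eV.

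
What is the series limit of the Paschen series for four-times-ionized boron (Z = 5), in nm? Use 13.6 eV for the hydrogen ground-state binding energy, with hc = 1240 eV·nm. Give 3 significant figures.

32.8 nm

The Paschen series has lower level n_f = 3; the series limit corresponds to n_i → ∞.
ΔE_max = 13.6 × 25 / 3² = 37.78 eV.
λ_min = 1240 / 37.78 = 32.8 nm.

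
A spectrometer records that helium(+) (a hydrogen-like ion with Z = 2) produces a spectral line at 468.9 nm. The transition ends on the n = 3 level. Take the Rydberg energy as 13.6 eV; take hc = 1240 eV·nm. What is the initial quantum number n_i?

n_i = 4

The photon energy is ΔE = hc/λ = 1240 / 468.9 = 2.644 eV.
With Z = 2, ΔE = 54.40 × (1/n_f² − 1/n_i²), so 1/n_f² − 1/n_i² = 0.04861.
With n_f = 3: 1/n_i² = 1/9 − 0.04861 = 0.06250, so n_i ≈ 4.00.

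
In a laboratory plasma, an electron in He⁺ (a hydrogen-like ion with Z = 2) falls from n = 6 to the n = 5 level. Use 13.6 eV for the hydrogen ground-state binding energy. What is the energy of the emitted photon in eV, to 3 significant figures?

0.665 eV

The Bohr energies scale as Z², so for Z = 2: E_n = −54.40/n² eV.
E_6 = −54.40/36 = −1.511 eV and E_5 = −54.40/25 = −2.176 eV.
The photon energy is |E_6 − E_5| = 0.665 eV.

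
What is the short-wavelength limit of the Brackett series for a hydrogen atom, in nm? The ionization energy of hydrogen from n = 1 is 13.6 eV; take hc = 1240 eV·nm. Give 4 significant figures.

The Brackett series has lower level n_f = 4; the series limit corresponds to n_i → ∞.
ΔE_max = 13.6 × 1 / 4² = 0.8500 eV.
λ_min = 1240 / 0.8500 = 1459 nm.

1459 nm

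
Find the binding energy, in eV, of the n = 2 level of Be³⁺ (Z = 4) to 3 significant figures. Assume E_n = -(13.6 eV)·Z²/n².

54.4 eV

E_n = −13.6 Z²/n² = −217.6/n² eV for Z = 4.
E_2 = −217.6/4 = −54.4 eV, so ionization (to E = 0) requires 54.4 eV.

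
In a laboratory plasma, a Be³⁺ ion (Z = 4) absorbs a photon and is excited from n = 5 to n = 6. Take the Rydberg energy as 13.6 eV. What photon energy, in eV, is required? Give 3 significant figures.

2.66 eV

The Bohr energies scale as Z², so for Z = 4: E_n = −217.6/n² eV.
E_6 = −217.6/36 = −6.044 eV and E_5 = −217.6/25 = −8.704 eV.
The photon energy is |E_6 − E_5| = 2.66 eV.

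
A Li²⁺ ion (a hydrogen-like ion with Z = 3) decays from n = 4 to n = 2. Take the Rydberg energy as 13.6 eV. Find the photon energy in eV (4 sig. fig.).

The Bohr energies scale as Z², so for Z = 3: E_n = −122.4/n² eV.
E_4 = −122.4/16 = −7.650 eV and E_2 = −122.4/4 = −30.60 eV.
The photon energy is |E_4 − E_2| = 22.95 eV.

22.95 eV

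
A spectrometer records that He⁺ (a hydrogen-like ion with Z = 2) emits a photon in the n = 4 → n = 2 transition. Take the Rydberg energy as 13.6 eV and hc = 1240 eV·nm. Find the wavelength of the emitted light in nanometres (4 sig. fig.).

121.6 nm

For Z = 2 the level energies scale as Z², so the effective Rydberg energy is 13.6 × 4 = 54.40 eV.
ΔE = 54.40 × (1/2² − 1/4²) = 54.40 × 0.1875 = 10.20 eV.
λ = hc/ΔE = 1240 / 10.20 = 121.6 nm.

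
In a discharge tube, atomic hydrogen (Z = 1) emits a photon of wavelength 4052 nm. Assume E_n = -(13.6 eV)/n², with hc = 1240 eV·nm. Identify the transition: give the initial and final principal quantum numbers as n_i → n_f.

n_i = 5, n_f = 4

The photon energy is ΔE = hc/λ = 1240 / 4052 = 0.3060 eV.
With Z = 1, ΔE = 13.60 × (1/n_f² − 1/n_i²), so 1/n_f² − 1/n_i² = 0.02250.
Trying n_f = 4 gives 1/n_i² = 0.04000, i.e. n_i ≈ 5; this pair matches.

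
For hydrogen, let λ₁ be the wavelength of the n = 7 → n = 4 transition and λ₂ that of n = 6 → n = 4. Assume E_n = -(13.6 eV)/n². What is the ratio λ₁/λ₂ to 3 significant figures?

0.825

λ ∝ 1/ΔE ∝ 1/(1/n_f² − 1/n_i²), and the Z² and hc factors cancel in the ratio.
λ₁/λ₂ = (1/4² − 1/6²)/(1/4² − 1/7²) = 0.03472/0.04209 = 0.825.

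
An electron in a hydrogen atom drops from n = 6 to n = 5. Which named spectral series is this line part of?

Pfund

The series is set by the lower level: n_f = 5 is the Pfund series.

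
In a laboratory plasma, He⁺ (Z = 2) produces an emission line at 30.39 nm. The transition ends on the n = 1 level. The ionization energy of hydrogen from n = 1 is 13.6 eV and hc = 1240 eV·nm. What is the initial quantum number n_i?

The photon energy is ΔE = hc/λ = 1240 / 30.39 = 40.80 eV.
With Z = 2, ΔE = 54.40 × (1/n_f² − 1/n_i²), so 1/n_f² − 1/n_i² = 0.7501.
With n_f = 1: 1/n_i² = 1/1 − 0.7501 = 0.2499, so n_i ≈ 2.00.

n_i = 2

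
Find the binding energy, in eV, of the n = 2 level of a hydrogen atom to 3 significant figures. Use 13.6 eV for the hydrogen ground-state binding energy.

3.40 eV

E_2 = −13.60/4 = −3.40 eV, so ionization (to E = 0) requires 3.40 eV.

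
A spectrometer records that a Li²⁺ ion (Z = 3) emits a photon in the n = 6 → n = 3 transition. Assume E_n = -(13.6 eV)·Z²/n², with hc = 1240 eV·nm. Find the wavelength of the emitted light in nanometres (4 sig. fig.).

121.6 nm

For Z = 3 the level energies scale as Z², so the effective Rydberg energy is 13.6 × 9 = 122.4 eV.
ΔE = 122.4 × (1/3² − 1/6²) = 122.4 × 0.08333 = 10.20 eV.
λ = hc/ΔE = 1240 / 10.20 = 121.6 nm.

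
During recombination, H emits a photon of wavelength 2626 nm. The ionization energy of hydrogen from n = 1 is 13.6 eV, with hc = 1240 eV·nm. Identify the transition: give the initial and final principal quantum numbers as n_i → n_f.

n_i = 6, n_f = 4

The photon energy is ΔE = hc/λ = 1240 / 2626 = 0.4722 eV.
With Z = 1, ΔE = 13.60 × (1/n_f² − 1/n_i²), so 1/n_f² − 1/n_i² = 0.03472.
Trying n_f = 4 gives 1/n_i² = 0.02778, i.e. n_i ≈ 6; this pair matches.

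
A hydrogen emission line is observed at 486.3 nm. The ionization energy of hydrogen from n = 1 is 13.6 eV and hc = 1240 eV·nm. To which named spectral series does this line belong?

Balmer

ΔE = 1240/486.3 = 2.550 eV.
This matches 13.6 × (1/2² − 1/4²), so n_f = 2: the Balmer series.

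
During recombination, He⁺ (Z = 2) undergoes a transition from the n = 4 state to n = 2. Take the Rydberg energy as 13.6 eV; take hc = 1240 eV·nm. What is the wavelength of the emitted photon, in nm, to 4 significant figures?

For Z = 2 the level energies scale as Z², so the effective Rydberg energy is 13.6 × 4 = 54.40 eV.
ΔE = 54.40 × (1/2² − 1/4²) = 54.40 × 0.1875 = 10.20 eV.
λ = hc/ΔE = 1240 / 10.20 = 121.6 nm.

121.6 nm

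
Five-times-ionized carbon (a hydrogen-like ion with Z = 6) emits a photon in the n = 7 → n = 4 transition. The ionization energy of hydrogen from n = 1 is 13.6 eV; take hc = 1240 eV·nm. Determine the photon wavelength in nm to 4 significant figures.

For Z = 6 the level energies scale as Z², so the effective Rydberg energy is 13.6 × 36 = 489.6 eV.
ΔE = 489.6 × (1/4² − 1/7²) = 489.6 × 0.04209 = 20.61 eV.
λ = hc/ΔE = 1240 / 20.61 = 60.17 nm.

60.17 nm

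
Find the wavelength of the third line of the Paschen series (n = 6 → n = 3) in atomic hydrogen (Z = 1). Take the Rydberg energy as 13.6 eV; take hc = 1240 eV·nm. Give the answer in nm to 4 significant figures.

1094 nm

The Paschen series terminates on n_f = 3; the third line has n_i = 3+3 = 6.
ΔE = 13.60 × (1/3² − 1/6²) = 1.133 eV.
λ = 1240 / 1.133 = 1094 nm.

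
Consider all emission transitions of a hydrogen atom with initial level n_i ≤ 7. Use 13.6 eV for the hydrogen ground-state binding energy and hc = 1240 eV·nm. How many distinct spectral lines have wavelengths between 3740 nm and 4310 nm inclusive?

1

Enumerate all n_i → n_f pairs with 1 ≤ n_f < n_i ≤ 7 and compute λ = 1240 / [13.6·1·(1/n_f² − 1/n_i²)].
Lines falling in [3740, 4310] nm: 5→4 (4052 nm).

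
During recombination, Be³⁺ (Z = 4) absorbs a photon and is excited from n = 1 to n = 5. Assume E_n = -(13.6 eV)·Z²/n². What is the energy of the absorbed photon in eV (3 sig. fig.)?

209 eV

The Bohr energies scale as Z², so for Z = 4: E_n = −217.6/n² eV.
E_5 = −217.6/25 = −8.704 eV and E_1 = −217.6/1 = −217.6 eV.
The photon energy is |E_5 − E_1| = 209 eV.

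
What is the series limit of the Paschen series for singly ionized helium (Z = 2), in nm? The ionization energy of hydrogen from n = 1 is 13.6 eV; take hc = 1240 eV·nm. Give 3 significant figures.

205 nm

The Paschen series has lower level n_f = 3; the series limit corresponds to n_i → ∞.
ΔE_max = 13.6 × 4 / 3² = 6.044 eV.
λ_min = 1240 / 6.044 = 205 nm.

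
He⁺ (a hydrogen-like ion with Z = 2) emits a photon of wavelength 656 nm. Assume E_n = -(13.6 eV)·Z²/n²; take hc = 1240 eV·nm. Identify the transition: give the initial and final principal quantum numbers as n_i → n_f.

n_i = 6, n_f = 4

The photon energy is ΔE = hc/λ = 1240 / 656 = 1.890 eV.
With Z = 2, ΔE = 54.40 × (1/n_f² − 1/n_i²), so 1/n_f² − 1/n_i² = 0.03475.
Trying n_f = 4 gives 1/n_i² = 0.02775, i.e. n_i ≈ 6; this pair matches.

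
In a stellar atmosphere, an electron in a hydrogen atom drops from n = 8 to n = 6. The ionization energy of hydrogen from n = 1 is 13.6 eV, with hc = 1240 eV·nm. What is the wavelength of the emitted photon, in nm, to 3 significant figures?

7500 nm

ΔE = 13.60 × (1/6² − 1/8²) = 13.60 × 0.01215 = 0.1653 eV.
λ = hc/ΔE = 1240 / 0.1653 = 7500 nm.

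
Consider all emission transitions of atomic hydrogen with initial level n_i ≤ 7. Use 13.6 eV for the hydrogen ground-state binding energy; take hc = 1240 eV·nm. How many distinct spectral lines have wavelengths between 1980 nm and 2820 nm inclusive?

Enumerate all n_i → n_f pairs with 1 ≤ n_f < n_i ≤ 7 and compute λ = 1240 / [13.6·1·(1/n_f² − 1/n_i²)].
Lines falling in [1980, 2820] nm: 7→4 (2166 nm), 6→4 (2626 nm).

2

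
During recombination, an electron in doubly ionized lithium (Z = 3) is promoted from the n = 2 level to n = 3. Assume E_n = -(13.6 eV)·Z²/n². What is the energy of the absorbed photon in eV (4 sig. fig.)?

17.00 eV

The Bohr energies scale as Z², so for Z = 3: E_n = −122.4/n² eV.
E_3 = −122.4/9 = −13.60 eV and E_2 = −122.4/4 = −30.60 eV.
The photon energy is |E_3 − E_2| = 17.00 eV.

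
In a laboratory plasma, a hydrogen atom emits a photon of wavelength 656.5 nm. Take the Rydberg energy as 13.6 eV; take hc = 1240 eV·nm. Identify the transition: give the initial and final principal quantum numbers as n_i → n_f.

n_i = 3, n_f = 2

The photon energy is ΔE = hc/λ = 1240 / 656.5 = 1.889 eV.
With Z = 1, ΔE = 13.60 × (1/n_f² − 1/n_i²), so 1/n_f² − 1/n_i² = 0.1389.
Trying n_f = 2 gives 1/n_i² = 0.1111, i.e. n_i ≈ 3; this pair matches.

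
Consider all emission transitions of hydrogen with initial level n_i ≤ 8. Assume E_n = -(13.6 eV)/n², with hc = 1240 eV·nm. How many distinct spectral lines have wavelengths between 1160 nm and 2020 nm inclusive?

Enumerate all n_i → n_f pairs with 1 ≤ n_f < n_i ≤ 8 and compute λ = 1240 / [13.6·1·(1/n_f² − 1/n_i²)].
Lines falling in [1160, 2020] nm: 5→3 (1282 nm), 4→3 (1876 nm), 8→4 (1945 nm).

3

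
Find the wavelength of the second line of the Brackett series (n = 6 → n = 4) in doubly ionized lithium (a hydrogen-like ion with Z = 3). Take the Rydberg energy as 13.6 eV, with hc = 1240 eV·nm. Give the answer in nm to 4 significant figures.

291.8 nm

The Brackett series terminates on n_f = 4; the second line has n_i = 4+2 = 6.
ΔE = 122.4 × (1/4² − 1/6²) = 4.250 eV.
λ = 1240 / 4.250 = 291.8 nm.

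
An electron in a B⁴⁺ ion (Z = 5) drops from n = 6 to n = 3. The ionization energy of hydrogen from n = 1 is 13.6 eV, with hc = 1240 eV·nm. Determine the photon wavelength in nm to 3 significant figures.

43.8 nm

For Z = 5 the level energies scale as Z², so the effective Rydberg energy is 13.6 × 25 = 340.0 eV.
ΔE = 340.0 × (1/3² − 1/6²) = 340.0 × 0.08333 = 28.33 eV.
λ = hc/ΔE = 1240 / 28.33 = 43.8 nm.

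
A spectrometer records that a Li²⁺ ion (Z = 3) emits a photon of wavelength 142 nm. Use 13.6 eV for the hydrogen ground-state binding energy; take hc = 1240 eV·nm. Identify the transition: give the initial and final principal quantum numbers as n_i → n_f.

The photon energy is ΔE = hc/λ = 1240 / 142 = 8.732 eV.
With Z = 3, ΔE = 122.4 × (1/n_f² − 1/n_i²), so 1/n_f² − 1/n_i² = 0.07134.
Trying n_f = 3 gives 1/n_i² = 0.03977, i.e. n_i ≈ 5; this pair matches.

n_i = 5, n_f = 3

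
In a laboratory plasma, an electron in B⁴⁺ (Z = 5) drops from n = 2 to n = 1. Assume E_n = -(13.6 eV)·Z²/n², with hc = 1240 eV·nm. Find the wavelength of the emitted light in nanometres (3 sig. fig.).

For Z = 5 the level energies scale as Z², so the effective Rydberg energy is 13.6 × 25 = 340.0 eV.
ΔE = 340.0 × (1/1² − 1/2²) = 340.0 × 0.7500 = 255.0 eV.
λ = hc/ΔE = 1240 / 255.0 = 4.86 nm.

4.86 nm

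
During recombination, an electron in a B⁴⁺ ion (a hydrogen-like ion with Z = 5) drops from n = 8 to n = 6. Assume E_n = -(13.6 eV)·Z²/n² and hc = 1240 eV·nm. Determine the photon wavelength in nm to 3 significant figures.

300 nm

For Z = 5 the level energies scale as Z², so the effective Rydberg energy is 13.6 × 25 = 340.0 eV.
ΔE = 340.0 × (1/6² − 1/8²) = 340.0 × 0.01215 = 4.132 eV.
λ = hc/ΔE = 1240 / 4.132 = 300 nm.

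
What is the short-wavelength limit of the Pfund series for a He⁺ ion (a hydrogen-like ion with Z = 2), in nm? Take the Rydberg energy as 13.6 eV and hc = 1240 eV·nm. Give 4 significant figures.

The Pfund series has lower level n_f = 5; the series limit corresponds to n_i → ∞.
ΔE_max = 13.6 × 4 / 5² = 2.176 eV.
λ_min = 1240 / 2.176 = 569.9 nm.

569.9 nm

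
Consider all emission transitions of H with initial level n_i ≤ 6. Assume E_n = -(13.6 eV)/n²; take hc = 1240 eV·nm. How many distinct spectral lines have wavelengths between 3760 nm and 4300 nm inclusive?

1

Enumerate all n_i → n_f pairs with 1 ≤ n_f < n_i ≤ 6 and compute λ = 1240 / [13.6·1·(1/n_f² − 1/n_i²)].
Lines falling in [3760, 4300] nm: 5→4 (4052 nm).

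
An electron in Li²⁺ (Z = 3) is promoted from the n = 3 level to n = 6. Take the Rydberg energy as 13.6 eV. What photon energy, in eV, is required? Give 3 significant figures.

The Bohr energies scale as Z², so for Z = 3: E_n = −122.4/n² eV.
E_6 = −122.4/36 = −3.400 eV and E_3 = −122.4/9 = −13.60 eV.
The photon energy is |E_6 − E_3| = 10.2 eV.

10.2 eV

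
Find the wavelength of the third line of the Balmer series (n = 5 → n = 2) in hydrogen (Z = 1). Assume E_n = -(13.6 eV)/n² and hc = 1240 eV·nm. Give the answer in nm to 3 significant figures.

The Balmer series terminates on n_f = 2; the third line has n_i = 2+3 = 5.
ΔE = 13.60 × (1/2² − 1/5²) = 2.856 eV.
λ = 1240 / 2.856 = 434 nm.

434 nm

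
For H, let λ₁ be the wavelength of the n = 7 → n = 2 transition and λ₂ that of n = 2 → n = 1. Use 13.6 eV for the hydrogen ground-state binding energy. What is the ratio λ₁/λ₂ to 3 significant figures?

λ ∝ 1/ΔE ∝ 1/(1/n_f² − 1/n_i²), and the Z² and hc factors cancel in the ratio.
λ₁/λ₂ = (1/1² − 1/2²)/(1/2² − 1/7²) = 0.7500/0.2296 = 3.27.

3.27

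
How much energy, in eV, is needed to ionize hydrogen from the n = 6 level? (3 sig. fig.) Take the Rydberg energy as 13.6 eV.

0.378 eV

E_6 = −13.60/36 = −0.378 eV, so ionization (to E = 0) requires 0.378 eV.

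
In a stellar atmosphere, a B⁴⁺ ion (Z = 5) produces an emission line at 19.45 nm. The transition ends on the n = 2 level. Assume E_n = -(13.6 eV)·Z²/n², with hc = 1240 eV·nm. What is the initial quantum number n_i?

The photon energy is ΔE = hc/λ = 1240 / 19.45 = 63.75 eV.
With Z = 5, ΔE = 340.0 × (1/n_f² − 1/n_i²), so 1/n_f² − 1/n_i² = 0.1875.
With n_f = 2: 1/n_i² = 1/4 − 0.1875 = 0.06249, so n_i ≈ 4.00.

n_i = 4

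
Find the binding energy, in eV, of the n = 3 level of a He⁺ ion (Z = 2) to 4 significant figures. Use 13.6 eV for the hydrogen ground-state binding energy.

6.044 eV

E_n = −13.6 Z²/n² = −54.40/n² eV for Z = 2.
E_3 = −54.40/9 = −6.044 eV, so ionization (to E = 0) requires 6.044 eV.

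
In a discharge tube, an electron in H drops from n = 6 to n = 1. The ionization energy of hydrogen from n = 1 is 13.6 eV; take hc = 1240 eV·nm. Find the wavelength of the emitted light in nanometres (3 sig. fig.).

93.8 nm

ΔE = 13.60 × (1/1² − 1/6²) = 13.60 × 0.9722 = 13.22 eV.
λ = hc/ΔE = 1240 / 13.22 = 93.8 nm.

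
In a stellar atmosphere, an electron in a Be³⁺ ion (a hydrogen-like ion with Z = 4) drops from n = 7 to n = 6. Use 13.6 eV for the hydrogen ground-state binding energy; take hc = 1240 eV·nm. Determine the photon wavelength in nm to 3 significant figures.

For Z = 4 the level energies scale as Z², so the effective Rydberg energy is 13.6 × 16 = 217.6 eV.
ΔE = 217.6 × (1/6² − 1/7²) = 217.6 × 0.007370 = 1.604 eV.
λ = hc/ΔE = 1240 / 1.604 = 773 nm.

773 nm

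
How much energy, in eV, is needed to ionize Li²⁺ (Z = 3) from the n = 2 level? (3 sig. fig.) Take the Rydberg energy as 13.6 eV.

E_n = −13.6 Z²/n² = −122.4/n² eV for Z = 3.
E_2 = −122.4/4 = −30.6 eV, so ionization (to E = 0) requires 30.6 eV.

30.6 eV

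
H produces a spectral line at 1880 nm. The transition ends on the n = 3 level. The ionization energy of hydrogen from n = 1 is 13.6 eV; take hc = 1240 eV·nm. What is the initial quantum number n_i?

n_i = 4

The photon energy is ΔE = hc/λ = 1240 / 1880 = 0.6596 eV.
With Z = 1, ΔE = 13.60 × (1/n_f² − 1/n_i²), so 1/n_f² − 1/n_i² = 0.04850.
With n_f = 3: 1/n_i² = 1/9 − 0.04850 = 0.06261, so n_i ≈ 4.00.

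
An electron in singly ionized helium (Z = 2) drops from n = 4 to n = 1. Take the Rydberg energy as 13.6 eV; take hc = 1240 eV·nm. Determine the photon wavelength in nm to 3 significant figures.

24.3 nm

For Z = 2 the level energies scale as Z², so the effective Rydberg energy is 13.6 × 4 = 54.40 eV.
ΔE = 54.40 × (1/1² − 1/4²) = 54.40 × 0.9375 = 51.00 eV.
λ = hc/ΔE = 1240 / 51.00 = 24.3 nm.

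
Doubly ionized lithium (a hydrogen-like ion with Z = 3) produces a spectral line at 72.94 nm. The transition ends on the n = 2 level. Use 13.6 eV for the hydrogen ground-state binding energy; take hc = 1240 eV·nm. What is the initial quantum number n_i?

n_i = 3

The photon energy is ΔE = hc/λ = 1240 / 72.94 = 17.00 eV.
With Z = 3, ΔE = 122.4 × (1/n_f² − 1/n_i²), so 1/n_f² − 1/n_i² = 0.1389.
With n_f = 2: 1/n_i² = 1/4 − 0.1389 = 0.1111, so n_i ≈ 3.00.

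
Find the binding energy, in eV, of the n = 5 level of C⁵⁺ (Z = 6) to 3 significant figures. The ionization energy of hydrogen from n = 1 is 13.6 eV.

19.6 eV

E_n = −13.6 Z²/n² = −489.6/n² eV for Z = 6.
E_5 = −489.6/25 = −19.6 eV, so ionization (to E = 0) requires 19.6 eV.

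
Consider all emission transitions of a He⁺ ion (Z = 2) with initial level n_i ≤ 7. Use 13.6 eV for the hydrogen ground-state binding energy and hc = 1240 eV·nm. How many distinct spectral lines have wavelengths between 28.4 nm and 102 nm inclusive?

2

Enumerate all n_i → n_f pairs with 1 ≤ n_f < n_i ≤ 7 and compute λ = 1240 / [13.6·4·(1/n_f² − 1/n_i²)].
Lines falling in [28.4, 102] nm: 2→1 (30.39 nm), 7→2 (99.28 nm).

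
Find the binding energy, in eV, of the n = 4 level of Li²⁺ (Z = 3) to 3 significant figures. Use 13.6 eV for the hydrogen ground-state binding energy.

7.65 eV

E_n = −13.6 Z²/n² = −122.4/n² eV for Z = 3.
E_4 = −122.4/16 = −7.65 eV, so ionization (to E = 0) requires 7.65 eV.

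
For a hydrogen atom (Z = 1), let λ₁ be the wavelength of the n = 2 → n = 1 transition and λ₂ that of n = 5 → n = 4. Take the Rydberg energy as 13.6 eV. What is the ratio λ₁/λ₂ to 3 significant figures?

λ ∝ 1/ΔE ∝ 1/(1/n_f² − 1/n_i²), and the Z² and hc factors cancel in the ratio.
λ₁/λ₂ = (1/4² − 1/5²)/(1/1² − 1/2²) = 0.02250/0.7500 = 0.0300.

0.0300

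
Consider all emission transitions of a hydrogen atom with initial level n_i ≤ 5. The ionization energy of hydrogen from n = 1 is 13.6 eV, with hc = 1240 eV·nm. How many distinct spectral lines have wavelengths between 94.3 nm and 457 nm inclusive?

Enumerate all n_i → n_f pairs with 1 ≤ n_f < n_i ≤ 5 and compute λ = 1240 / [13.6·1·(1/n_f² − 1/n_i²)].
Lines falling in [94.3, 457] nm: 5→1 (94.98 nm), 4→1 (97.25 nm), 3→1 (102.6 nm), 2→1 (121.6 nm), 5→2 (434.2 nm).

5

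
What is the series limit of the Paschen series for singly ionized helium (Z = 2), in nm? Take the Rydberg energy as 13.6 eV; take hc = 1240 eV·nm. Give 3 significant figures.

205 nm

The Paschen series has lower level n_f = 3; the series limit corresponds to n_i → ∞.
ΔE_max = 13.6 × 4 / 3² = 6.044 eV.
λ_min = 1240 / 6.044 = 205 nm.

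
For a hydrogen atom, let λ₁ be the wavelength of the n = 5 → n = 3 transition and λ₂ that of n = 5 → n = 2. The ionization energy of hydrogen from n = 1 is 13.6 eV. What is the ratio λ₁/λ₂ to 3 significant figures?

λ ∝ 1/ΔE ∝ 1/(1/n_f² − 1/n_i²), and the Z² and hc factors cancel in the ratio.
λ₁/λ₂ = (1/2² − 1/5²)/(1/3² − 1/5²) = 0.2100/0.07111 = 2.95.

2.95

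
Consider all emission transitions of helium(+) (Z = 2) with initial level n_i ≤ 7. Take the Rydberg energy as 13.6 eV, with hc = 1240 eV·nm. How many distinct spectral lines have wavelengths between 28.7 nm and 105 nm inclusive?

Enumerate all n_i → n_f pairs with 1 ≤ n_f < n_i ≤ 7 and compute λ = 1240 / [13.6·4·(1/n_f² − 1/n_i²)].
Lines falling in [28.7, 105] nm: 2→1 (30.39 nm), 7→2 (99.28 nm), 6→2 (102.6 nm).

3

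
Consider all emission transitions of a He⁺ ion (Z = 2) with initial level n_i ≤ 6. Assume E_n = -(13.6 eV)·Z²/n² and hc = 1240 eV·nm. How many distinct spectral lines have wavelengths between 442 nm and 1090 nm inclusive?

3

Enumerate all n_i → n_f pairs with 1 ≤ n_f < n_i ≤ 6 and compute λ = 1240 / [13.6·4·(1/n_f² − 1/n_i²)].
Lines falling in [442, 1090] nm: 4→3 (468.9 nm), 6→4 (656.5 nm), 5→4 (1013 nm).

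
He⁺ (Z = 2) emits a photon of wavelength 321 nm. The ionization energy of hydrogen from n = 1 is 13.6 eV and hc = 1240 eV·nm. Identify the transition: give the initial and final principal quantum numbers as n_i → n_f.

n_i = 5, n_f = 3

The photon energy is ΔE = hc/λ = 1240 / 321 = 3.863 eV.
With Z = 2, ΔE = 54.40 × (1/n_f² − 1/n_i²), so 1/n_f² − 1/n_i² = 0.07101.
Trying n_f = 3 gives 1/n_i² = 0.04010, i.e. n_i ≈ 5; this pair matches.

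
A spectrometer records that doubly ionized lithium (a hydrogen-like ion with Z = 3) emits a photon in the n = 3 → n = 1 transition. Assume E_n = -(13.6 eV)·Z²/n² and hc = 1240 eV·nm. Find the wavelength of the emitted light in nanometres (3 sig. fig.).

For Z = 3 the level energies scale as Z², so the effective Rydberg energy is 13.6 × 9 = 122.4 eV.
ΔE = 122.4 × (1/1² − 1/3²) = 122.4 × 0.8889 = 108.8 eV.
λ = hc/ΔE = 1240 / 108.8 = 11.4 nm.

11.4 nm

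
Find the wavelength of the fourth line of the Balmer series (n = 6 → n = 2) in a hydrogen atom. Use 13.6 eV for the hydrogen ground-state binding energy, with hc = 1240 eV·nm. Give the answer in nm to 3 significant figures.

410 nm

The Balmer series terminates on n_f = 2; the fourth line has n_i = 2+4 = 6.
ΔE = 13.60 × (1/2² − 1/6²) = 3.022 eV.
λ = 1240 / 3.022 = 410 nm.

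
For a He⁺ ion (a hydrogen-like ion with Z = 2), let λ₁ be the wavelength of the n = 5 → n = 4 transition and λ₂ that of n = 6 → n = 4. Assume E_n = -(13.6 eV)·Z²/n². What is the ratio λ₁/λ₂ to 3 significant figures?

λ ∝ 1/ΔE ∝ 1/(1/n_f² − 1/n_i²), and the Z² and hc factors cancel in the ratio.
λ₁/λ₂ = (1/4² − 1/6²)/(1/4² − 1/5²) = 0.03472/0.02250 = 1.54.

1.54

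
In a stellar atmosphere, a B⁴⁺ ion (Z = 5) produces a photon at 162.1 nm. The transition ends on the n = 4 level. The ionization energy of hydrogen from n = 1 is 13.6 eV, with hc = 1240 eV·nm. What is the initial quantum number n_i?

n_i = 5

The photon energy is ΔE = hc/λ = 1240 / 162.1 = 7.650 eV.
With Z = 5, ΔE = 340.0 × (1/n_f² − 1/n_i²), so 1/n_f² − 1/n_i² = 0.02250.
With n_f = 4: 1/n_i² = 1/16 − 0.02250 = 0.04000, so n_i ≈ 5.00.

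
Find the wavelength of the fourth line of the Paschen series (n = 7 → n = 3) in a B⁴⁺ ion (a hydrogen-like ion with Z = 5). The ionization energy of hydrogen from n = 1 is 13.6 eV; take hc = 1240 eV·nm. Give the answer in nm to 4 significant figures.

The Paschen series terminates on n_f = 3; the fourth line has n_i = 3+4 = 7.
ΔE = 340.0 × (1/3² − 1/7²) = 30.84 eV.
λ = 1240 / 30.84 = 40.21 nm.

40.21 nm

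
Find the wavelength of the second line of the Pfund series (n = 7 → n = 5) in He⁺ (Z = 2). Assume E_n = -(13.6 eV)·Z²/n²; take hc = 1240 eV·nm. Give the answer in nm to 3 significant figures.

1160 nm

The Pfund series terminates on n_f = 5; the second line has n_i = 5+2 = 7.
ΔE = 54.40 × (1/5² − 1/7²) = 1.066 eV.
λ = 1240 / 1.066 = 1160 nm.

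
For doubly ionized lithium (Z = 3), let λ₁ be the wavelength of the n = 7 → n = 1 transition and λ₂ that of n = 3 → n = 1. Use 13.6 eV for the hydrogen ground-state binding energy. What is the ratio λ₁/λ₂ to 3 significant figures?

0.907

λ ∝ 1/ΔE ∝ 1/(1/n_f² − 1/n_i²), and the Z² and hc factors cancel in the ratio.
λ₁/λ₂ = (1/1² − 1/3²)/(1/1² − 1/7²) = 0.8889/0.9796 = 0.907.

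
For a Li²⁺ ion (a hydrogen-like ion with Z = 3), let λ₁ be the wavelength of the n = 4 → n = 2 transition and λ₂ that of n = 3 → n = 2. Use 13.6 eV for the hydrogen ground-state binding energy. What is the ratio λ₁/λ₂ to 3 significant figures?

λ ∝ 1/ΔE ∝ 1/(1/n_f² − 1/n_i²), and the Z² and hc factors cancel in the ratio.
λ₁/λ₂ = (1/2² − 1/3²)/(1/2² − 1/4²) = 0.1389/0.1875 = 0.741.

0.741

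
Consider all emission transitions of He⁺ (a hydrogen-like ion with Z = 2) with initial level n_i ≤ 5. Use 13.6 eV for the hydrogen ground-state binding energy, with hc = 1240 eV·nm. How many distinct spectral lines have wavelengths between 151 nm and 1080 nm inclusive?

4

Enumerate all n_i → n_f pairs with 1 ≤ n_f < n_i ≤ 5 and compute λ = 1240 / [13.6·4·(1/n_f² − 1/n_i²)].
Lines falling in [151, 1080] nm: 3→2 (164.1 nm), 5→3 (320.5 nm), 4→3 (468.9 nm), 5→4 (1013 nm).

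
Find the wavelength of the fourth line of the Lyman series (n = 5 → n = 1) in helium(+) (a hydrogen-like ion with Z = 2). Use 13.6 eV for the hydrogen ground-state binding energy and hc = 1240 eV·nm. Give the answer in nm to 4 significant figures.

The Lyman series terminates on n_f = 1; the fourth line has n_i = 1+4 = 5.
ΔE = 54.40 × (1/1² − 1/5²) = 52.22 eV.
λ = 1240 / 52.22 = 23.74 nm.

23.74 nm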